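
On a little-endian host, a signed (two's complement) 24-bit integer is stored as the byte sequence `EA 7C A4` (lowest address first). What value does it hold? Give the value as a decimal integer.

Little-endian: lowest address holds the least-significant byte.
Reassemble most-significant byte first: A4 7C EA → 0xA47CEA.
Top bit is set, so as a signed 24-bit value this is 0xA47CEA − 2^24 = -5997334.

-5997334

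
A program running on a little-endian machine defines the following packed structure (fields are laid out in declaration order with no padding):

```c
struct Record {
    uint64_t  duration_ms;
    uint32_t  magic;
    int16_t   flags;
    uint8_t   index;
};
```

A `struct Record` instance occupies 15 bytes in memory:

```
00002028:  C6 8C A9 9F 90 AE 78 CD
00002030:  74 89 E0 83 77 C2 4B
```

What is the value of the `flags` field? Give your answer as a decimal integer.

-15753

`flags` follows `duration_ms` (8 B), `magic` (4 B), so it starts at offset 8 + 4 = 12 and occupies 2 bytes.
Bytes at offsets 12..13: 77 C2.
Little-endian: lowest address holds the least-significant byte.
Reassemble most-significant byte first: C2 77 → 0xC277.
Top bit is set, so as a signed 16-bit value this is 0xC277 − 2^16 = -15753.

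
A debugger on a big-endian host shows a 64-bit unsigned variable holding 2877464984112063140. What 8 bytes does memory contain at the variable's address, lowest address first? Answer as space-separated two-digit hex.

27 EE CF 28 57 9F E2 A4

2877464984112063140 in hexadecimal, padded to 64 bits, is 0x27EECF28579FE2A4.
Split into bytes (most-significant first): 27 EE CF 28 57 9F E2 A4.
Big-endian stores the most-significant byte at the lowest address.
So the memory order matches the most-significant-first order: 27 EE CF 28 57 9F E2 A4.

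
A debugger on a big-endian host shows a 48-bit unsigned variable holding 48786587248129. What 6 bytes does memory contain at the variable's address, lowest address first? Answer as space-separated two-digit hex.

2C 5F 03 33 E6 01

48786587248129 in hexadecimal, padded to 48 bits, is 0x2C5F0333E601.
Split into bytes (most-significant first): 2C 5F 03 33 E6 01.
Big-endian: lowest address holds the most-significant byte.
So the memory order matches the most-significant-first order: 2C 5F 03 33 E6 01.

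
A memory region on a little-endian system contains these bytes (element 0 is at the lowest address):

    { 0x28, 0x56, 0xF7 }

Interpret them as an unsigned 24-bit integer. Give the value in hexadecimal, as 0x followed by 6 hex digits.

0xF75628

Little-endian: lowest address holds the least-significant byte.
Reassemble most-significant byte first: F7 56 28 → 0xF75628.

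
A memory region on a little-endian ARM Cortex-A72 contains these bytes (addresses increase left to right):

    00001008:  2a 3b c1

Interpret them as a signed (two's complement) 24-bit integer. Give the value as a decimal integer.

-4113622

Little-endian: lowest address holds the least-significant byte.
Reassemble most-significant byte first: C1 3B 2A → 0xC13B2A.
Top bit is set, so as a signed 24-bit value this is 0xC13B2A − 2^24 = -4113622.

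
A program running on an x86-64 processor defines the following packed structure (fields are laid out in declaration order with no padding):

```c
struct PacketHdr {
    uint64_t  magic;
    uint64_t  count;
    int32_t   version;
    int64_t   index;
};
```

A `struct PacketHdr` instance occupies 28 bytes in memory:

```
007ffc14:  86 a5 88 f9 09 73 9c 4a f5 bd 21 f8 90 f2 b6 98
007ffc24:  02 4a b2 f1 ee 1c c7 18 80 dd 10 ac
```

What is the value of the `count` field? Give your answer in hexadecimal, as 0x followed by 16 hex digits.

`count` follows `magic` (8 bytes), so it starts at byte offset 8 and occupies 8 bytes.
Bytes at offsets 8..15: F5 BD 21 F8 90 F2 B6 98.
Little-endian stores the least-significant byte at the lowest address.
Reassemble most-significant byte first: 98 B6 F2 90 F8 21 BD F5 → 0x98B6F290F821BDF5.

0x98B6F290F821BDF5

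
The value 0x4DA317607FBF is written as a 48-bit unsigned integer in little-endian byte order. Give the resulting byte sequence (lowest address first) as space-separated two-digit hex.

Split into bytes (most-significant first): 4D A3 17 60 7F BF.
Little-endian stores the least-significant byte at the lowest address.
So at ascending addresses the bytes are BF 7F 60 17 A3 4D.

BF 7F 60 17 A3 4D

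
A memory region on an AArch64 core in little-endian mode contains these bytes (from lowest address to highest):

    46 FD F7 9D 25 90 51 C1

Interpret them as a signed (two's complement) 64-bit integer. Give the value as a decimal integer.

In little-endian order the low byte comes first in memory.
Reassemble most-significant byte first: C1 51 90 25 9D F7 FD 46 → 0xC15190259DF7FD46.
Top bit is set, so as a signed 64-bit value this is 0xC15190259DF7FD46 − 2^64 = -4516670460037431994.

-4516670460037431994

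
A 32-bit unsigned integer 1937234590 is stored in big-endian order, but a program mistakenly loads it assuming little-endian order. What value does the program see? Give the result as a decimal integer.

1937234590 in 32-bit hexadecimal is 0x7377DA9E.
Stored big-endian, the bytes at ascending addresses are 73 77 DA 9E.
Read back as little-endian, the first byte is least significant, giving 0x9EDA7773.
0x9EDA7773 = 2665117555.

2665117555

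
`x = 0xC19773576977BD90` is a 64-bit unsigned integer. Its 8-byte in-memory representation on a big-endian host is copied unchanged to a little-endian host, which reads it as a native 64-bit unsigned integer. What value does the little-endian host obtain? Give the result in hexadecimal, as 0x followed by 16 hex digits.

Stored big-endian, the bytes at ascending addresses are C1 97 73 57 69 77 BD 90.
Read back as little-endian, the first byte is least significant, giving 0x90BD7769577397C1.

0x90BD7769577397C1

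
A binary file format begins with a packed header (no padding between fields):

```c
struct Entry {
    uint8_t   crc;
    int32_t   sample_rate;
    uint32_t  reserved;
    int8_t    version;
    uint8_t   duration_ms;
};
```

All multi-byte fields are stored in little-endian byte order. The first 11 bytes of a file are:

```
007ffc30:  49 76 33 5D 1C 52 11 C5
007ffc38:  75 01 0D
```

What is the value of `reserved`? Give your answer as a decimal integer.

`reserved` follows `crc` (1 B), `sample_rate` (4 B), so it starts at offset 1 + 4 = 5 and occupies 4 bytes.
Bytes at offsets 5..8: 52 11 C5 75.
In little-endian order the low byte comes first in memory.
Reassemble most-significant byte first: 75 C5 11 52 → 0x75C51152.
0x75C51152 = 1975849298.

1975849298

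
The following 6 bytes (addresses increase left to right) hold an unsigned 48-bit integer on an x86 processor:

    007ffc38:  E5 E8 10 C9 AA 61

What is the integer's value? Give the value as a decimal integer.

In little-endian order the low byte comes first in memory.
Reassemble most-significant byte first: 61 AA C9 10 E8 E5 → 0x61AAC910E8E5.
0x61AAC910E8E5 = 107386145663205.

107386145663205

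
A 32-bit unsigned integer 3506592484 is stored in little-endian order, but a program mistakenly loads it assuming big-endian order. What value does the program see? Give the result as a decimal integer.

3506592484 in 32-bit hexadecimal is 0xD1025AE4.
Stored little-endian, the bytes at ascending addresses are E4 5A 02 D1.
Read back as big-endian, the last byte is least significant, giving 0xE45A02D1.
0xE45A02D1 = 3831104209.

3831104209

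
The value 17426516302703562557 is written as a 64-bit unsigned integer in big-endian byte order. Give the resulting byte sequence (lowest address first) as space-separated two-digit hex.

17426516302703562557 in hexadecimal, padded to 64 bits, is 0xF1D76C3F67330F3D.
Split into bytes (most-significant first): F1 D7 6C 3F 67 33 0F 3D.
Big-endian: lowest address holds the most-significant byte.
So the memory order matches the most-significant-first order: F1 D7 6C 3F 67 33 0F 3D.

F1 D7 6C 3F 67 33 0F 3D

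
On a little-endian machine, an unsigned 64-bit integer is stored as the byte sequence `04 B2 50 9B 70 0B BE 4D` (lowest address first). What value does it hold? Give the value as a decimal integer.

5601927564765475332

Little-endian: lowest address holds the least-significant byte.
Reassemble most-significant byte first: 4D BE 0B 70 9B 50 B2 04 → 0x4DBE0B709B50B204.
0x4DBE0B709B50B204 = 5601927564765475332.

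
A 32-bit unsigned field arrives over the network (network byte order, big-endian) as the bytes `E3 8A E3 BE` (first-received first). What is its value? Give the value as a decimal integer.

3817530302

In big-endian order the high byte comes first in memory.
The bytes are already most-significant first: 0xE38AE3BE.
0xE38AE3BE = 3817530302.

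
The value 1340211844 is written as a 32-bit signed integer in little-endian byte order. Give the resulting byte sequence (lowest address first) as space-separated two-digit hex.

84 02 E2 4F

1340211844 in hexadecimal, padded to 32 bits, is 0x4FE20284.
Split into bytes (most-significant first): 4F E2 02 84.
In little-endian order the low byte comes first in memory.
So at ascending addresses the bytes are 84 02 E2 4F.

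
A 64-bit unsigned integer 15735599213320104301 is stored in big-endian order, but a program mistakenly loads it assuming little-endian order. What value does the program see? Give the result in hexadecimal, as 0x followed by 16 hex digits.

0x6D69DC1D1D1460DA

15735599213320104301 in 64-bit hexadecimal is 0xDA60141D1DDC696D.
Stored big-endian, the bytes at ascending addresses are DA 60 14 1D 1D DC 69 6D.
Read back as little-endian, the first byte is least significant, giving 0x6D69DC1D1D1460DA.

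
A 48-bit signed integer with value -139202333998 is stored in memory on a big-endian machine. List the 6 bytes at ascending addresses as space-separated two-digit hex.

FF DF 96 E4 F2 D2

Two's complement of -139202333998 in 48 bits: 139202333998 = 0x0020691B0D2E; invert → 0xFFDF96E4F2D1; add 1 → 0xFFDF96E4F2D2.
Split into bytes (most-significant first): FF DF 96 E4 F2 D2.
Big-endian: lowest address holds the most-significant byte.
So the memory order matches the most-significant-first order: FF DF 96 E4 F2 D2.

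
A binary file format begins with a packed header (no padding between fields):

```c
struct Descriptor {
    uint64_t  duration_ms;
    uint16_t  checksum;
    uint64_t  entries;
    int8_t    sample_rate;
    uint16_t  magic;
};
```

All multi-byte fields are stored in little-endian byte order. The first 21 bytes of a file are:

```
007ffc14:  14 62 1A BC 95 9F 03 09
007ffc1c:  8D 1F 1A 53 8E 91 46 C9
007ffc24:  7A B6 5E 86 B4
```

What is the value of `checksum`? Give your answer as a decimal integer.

`checksum` follows `duration_ms` (8 bytes), so it starts at byte offset 8 and occupies 2 bytes.
Bytes at offsets 8..9: 8D 1F.
In little-endian order the low byte comes first in memory.
Reassemble most-significant byte first: 1F 8D → 0x1F8D.
0x1F8D = 8077.

8077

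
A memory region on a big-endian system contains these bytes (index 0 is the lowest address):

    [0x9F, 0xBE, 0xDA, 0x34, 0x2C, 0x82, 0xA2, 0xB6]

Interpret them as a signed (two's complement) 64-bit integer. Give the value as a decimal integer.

-6935866458484071754

Big-endian: lowest address holds the most-significant byte.
The bytes are already most-significant first: 0x9FBEDA342C82A2B6.
Top bit is set, so as a signed 64-bit value this is 0x9FBEDA342C82A2B6 − 2^64 = -6935866458484071754.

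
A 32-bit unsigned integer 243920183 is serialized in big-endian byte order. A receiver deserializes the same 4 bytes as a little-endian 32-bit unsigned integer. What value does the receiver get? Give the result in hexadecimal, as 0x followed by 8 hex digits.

243920183 in 32-bit hexadecimal is 0x0E89ED37.
Stored big-endian, the bytes at ascending addresses are 0E 89 ED 37.
Read back as little-endian, the first byte is least significant, giving 0x37ED890E.

0x37ED890E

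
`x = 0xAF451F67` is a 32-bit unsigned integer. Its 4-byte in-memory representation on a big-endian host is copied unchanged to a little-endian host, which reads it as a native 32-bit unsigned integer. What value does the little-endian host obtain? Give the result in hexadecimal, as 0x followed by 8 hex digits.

Stored big-endian, the bytes at ascending addresses are AF 45 1F 67.
Read back as little-endian, the first byte is least significant, giving 0x671F45AF.

0x671F45AF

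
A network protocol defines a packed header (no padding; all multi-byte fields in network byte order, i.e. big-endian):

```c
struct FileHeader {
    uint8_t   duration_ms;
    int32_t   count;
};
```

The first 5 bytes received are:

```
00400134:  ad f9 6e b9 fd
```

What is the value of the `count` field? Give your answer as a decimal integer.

-110183939

`count` follows `duration_ms` (1 byte), so it starts at byte offset 1 and occupies 4 bytes.
Bytes at offsets 1..4: F9 6E B9 FD.
Big-endian: lowest address holds the most-significant byte.
The bytes are already most-significant first: 0xF96EB9FD.
Top bit is set, so as a signed 32-bit value this is 0xF96EB9FD − 2^32 = -110183939.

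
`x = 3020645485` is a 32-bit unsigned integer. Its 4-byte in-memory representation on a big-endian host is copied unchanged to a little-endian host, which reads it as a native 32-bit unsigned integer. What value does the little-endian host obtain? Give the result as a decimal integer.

3020645485 in 32-bit hexadecimal is 0xB40B646D.
Stored big-endian, the bytes at ascending addresses are B4 0B 64 6D.
Read back as little-endian, the first byte is least significant, giving 0x6D640BB4.
0x6D640BB4 = 1835273140.

1835273140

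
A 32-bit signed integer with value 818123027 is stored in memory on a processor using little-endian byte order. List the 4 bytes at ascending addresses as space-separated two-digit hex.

818123027 in hexadecimal, padded to 32 bits, is 0x30C39113.
Split into bytes (most-significant first): 30 C3 91 13.
Little-endian: lowest address holds the least-significant byte.
So at ascending addresses the bytes are 13 91 C3 30.

13 91 C3 30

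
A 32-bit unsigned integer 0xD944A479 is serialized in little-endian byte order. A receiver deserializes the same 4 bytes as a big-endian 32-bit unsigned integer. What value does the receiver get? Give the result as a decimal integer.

2040808665

Stored little-endian, the bytes at ascending addresses are 79 A4 44 D9.
Read back as big-endian, the last byte is least significant, giving 0x79A444D9.
0x79A444D9 = 2040808665.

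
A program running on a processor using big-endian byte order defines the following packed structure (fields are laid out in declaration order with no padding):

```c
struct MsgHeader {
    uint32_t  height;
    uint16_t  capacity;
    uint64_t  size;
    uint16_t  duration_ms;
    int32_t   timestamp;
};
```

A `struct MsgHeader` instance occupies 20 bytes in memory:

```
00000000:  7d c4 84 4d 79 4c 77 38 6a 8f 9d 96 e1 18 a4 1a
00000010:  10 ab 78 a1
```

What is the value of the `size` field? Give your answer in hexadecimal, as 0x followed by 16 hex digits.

`size` follows `height` (4 B), `capacity` (2 B), so it starts at offset 4 + 2 = 6 and occupies 8 bytes.
Bytes at offsets 6..13: 77 38 6A 8F 9D 96 E1 18.
Big-endian: lowest address holds the most-significant byte.
The bytes are already most-significant first: 0x77386A8F9D96E118.

0x77386A8F9D96E118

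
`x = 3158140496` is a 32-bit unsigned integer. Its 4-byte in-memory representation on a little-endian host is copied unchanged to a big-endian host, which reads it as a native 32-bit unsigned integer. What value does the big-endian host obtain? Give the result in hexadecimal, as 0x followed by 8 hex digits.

3158140496 in 32-bit hexadecimal is 0xBC3D6650.
Stored little-endian, the bytes at ascending addresses are 50 66 3D BC.
Read back as big-endian, the last byte is least significant, giving 0x50663DBC.

0x50663DBC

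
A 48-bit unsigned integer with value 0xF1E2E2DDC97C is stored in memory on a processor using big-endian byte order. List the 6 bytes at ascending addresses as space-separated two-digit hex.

Split into bytes (most-significant first): F1 E2 E2 DD C9 7C.
In big-endian order the high byte comes first in memory.
So the memory order matches the most-significant-first order: F1 E2 E2 DD C9 7C.

F1 E2 E2 DD C9 7C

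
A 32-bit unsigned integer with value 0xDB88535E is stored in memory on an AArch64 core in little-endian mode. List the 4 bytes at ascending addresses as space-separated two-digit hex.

Split into bytes (most-significant first): DB 88 53 5E.
Little-endian stores the least-significant byte at the lowest address.
So at ascending addresses the bytes are 5E 53 88 DB.

5E 53 88 DB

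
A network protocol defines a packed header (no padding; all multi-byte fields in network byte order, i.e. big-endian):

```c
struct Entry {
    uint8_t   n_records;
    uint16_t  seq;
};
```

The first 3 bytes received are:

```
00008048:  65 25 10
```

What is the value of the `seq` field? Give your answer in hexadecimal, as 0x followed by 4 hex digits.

0x2510

`seq` follows `n_records` (1 byte), so it starts at byte offset 1 and occupies 2 bytes.
Bytes at offsets 1..2: 25 10.
Big-endian stores the most-significant byte at the lowest address.
The bytes are already most-significant first: 0x2510.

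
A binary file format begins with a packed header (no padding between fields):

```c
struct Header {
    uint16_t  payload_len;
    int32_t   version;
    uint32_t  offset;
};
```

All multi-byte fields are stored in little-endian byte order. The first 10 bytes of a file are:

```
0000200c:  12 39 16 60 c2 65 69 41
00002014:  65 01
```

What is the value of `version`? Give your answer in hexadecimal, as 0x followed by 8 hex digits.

`version` follows `payload_len` (2 bytes), so it starts at byte offset 2 and occupies 4 bytes.
Bytes at offsets 2..5: 16 60 C2 65.
Little-endian: lowest address holds the least-significant byte.
Reassemble most-significant byte first: 65 C2 60 16 → 0x65C26016.

0x65C26016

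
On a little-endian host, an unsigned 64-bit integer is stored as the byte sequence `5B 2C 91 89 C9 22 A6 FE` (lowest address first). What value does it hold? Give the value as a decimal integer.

Little-endian stores the least-significant byte at the lowest address.
Reassemble most-significant byte first: FE A6 22 C9 89 91 2C 5B → 0xFEA622C989912C5B.
0xFEA622C989912C5B = 18349391980759428187.

18349391980759428187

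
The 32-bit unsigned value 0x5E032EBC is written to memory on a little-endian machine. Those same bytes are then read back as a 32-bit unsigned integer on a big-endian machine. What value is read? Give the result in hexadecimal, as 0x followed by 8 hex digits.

0xBC2E035E

Stored little-endian, the bytes at ascending addresses are BC 2E 03 5E.
Read back as big-endian, the last byte is least significant, giving 0xBC2E035E.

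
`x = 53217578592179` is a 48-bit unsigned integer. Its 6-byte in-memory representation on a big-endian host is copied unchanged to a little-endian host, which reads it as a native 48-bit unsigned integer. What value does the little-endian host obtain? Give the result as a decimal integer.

196983821067824

53217578592179 in 48-bit hexadecimal is 0x3066AEDE27B3.
Stored big-endian, the bytes at ascending addresses are 30 66 AE DE 27 B3.
Read back as little-endian, the first byte is least significant, giving 0xB327DEAE6630.
0xB327DEAE6630 = 196983821067824.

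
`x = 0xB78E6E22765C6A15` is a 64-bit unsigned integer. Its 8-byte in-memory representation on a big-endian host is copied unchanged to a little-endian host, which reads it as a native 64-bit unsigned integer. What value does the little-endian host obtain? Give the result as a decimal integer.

1543147484781383351

Stored big-endian, the bytes at ascending addresses are B7 8E 6E 22 76 5C 6A 15.
Read back as little-endian, the first byte is least significant, giving 0x156A5C76226E8EB7.
0x156A5C76226E8EB7 = 1543147484781383351.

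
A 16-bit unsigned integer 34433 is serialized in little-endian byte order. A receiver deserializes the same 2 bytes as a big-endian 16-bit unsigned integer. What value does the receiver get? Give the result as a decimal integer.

34433 in 16-bit hexadecimal is 0x8681.
Stored little-endian, the bytes at ascending addresses are 81 86.
Read back as big-endian, the last byte is least significant, giving 0x8186.
0x8186 = 33158.

33158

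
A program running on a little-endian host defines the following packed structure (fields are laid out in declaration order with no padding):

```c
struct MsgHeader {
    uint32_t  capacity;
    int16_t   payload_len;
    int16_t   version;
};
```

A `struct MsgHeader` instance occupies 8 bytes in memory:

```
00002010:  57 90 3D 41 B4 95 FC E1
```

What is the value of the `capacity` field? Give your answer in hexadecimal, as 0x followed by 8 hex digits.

`capacity` is the first field, at byte offset 0, occupying 4 bytes.
Bytes at offsets 0..3: 57 90 3D 41.
Little-endian: lowest address holds the least-significant byte.
Reassemble most-significant byte first: 41 3D 90 57 → 0x413D9057.

0x413D9057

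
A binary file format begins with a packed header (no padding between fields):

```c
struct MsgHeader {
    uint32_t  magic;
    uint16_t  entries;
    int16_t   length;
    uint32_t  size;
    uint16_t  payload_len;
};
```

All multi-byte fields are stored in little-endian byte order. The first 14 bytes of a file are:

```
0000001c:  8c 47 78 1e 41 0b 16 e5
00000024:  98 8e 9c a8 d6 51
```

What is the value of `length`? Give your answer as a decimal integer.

-6890

`length` follows `magic` (4 B), `entries` (2 B), so it starts at offset 4 + 2 = 6 and occupies 2 bytes.
Bytes at offsets 6..7: 16 E5.
Little-endian: lowest address holds the least-significant byte.
Reassemble most-significant byte first: E5 16 → 0xE516.
Top bit is set, so as a signed 16-bit value this is 0xE516 − 2^16 = -6890.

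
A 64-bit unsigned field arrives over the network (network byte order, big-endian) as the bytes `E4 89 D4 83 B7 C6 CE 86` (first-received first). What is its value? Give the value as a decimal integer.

16467927174645993094

Big-endian: lowest address holds the most-significant byte.
The bytes are already most-significant first: 0xE489D483B7C6CE86.
0xE489D483B7C6CE86 = 16467927174645993094.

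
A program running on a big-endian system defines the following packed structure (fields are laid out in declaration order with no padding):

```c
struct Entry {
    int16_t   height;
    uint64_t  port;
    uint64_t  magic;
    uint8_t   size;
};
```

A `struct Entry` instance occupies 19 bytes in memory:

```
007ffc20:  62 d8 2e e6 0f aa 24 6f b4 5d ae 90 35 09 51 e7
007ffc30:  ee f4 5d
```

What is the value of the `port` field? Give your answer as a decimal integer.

`port` follows `height` (2 bytes), so it starts at byte offset 2 and occupies 8 bytes.
Bytes at offsets 2..9: 2E E6 0F AA 24 6F B4 5D.
In big-endian order the high byte comes first in memory.
The bytes are already most-significant first: 0x2EE60FAA246FB45D.
0x2EE60FAA246FB45D = 3379405793818293341.

3379405793818293341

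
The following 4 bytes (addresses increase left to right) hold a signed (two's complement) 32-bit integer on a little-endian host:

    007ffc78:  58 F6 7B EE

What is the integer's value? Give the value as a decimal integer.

Little-endian stores the least-significant byte at the lowest address.
Reassemble most-significant byte first: EE 7B F6 58 → 0xEE7BF658.
Top bit is set, so as a signed 32-bit value this is 0xEE7BF658 − 2^32 = -293865896.

-293865896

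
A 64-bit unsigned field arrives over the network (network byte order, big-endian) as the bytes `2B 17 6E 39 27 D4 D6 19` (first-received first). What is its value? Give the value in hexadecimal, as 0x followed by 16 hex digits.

Big-endian stores the most-significant byte at the lowest address.
The bytes are already most-significant first: 0x2B176E3927D4D619.

0x2B176E3927D4D619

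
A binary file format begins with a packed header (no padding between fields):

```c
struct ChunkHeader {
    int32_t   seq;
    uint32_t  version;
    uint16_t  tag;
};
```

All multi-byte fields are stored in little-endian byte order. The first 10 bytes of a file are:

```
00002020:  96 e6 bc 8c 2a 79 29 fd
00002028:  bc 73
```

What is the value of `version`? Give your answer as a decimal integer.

4247353642

`version` follows `seq` (4 bytes), so it starts at byte offset 4 and occupies 4 bytes.
Bytes at offsets 4..7: 2A 79 29 FD.
Little-endian: lowest address holds the least-significant byte.
Reassemble most-significant byte first: FD 29 79 2A → 0xFD29792A.
0xFD29792A = 4247353642.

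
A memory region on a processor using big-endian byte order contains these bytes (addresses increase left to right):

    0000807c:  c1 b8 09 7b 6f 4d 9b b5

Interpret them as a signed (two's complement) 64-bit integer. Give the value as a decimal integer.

-4487826602921714763

In big-endian order the high byte comes first in memory.
The bytes are already most-significant first: 0xC1B8097B6F4D9BB5.
Top bit is set, so as a signed 64-bit value this is 0xC1B8097B6F4D9BB5 − 2^64 = -4487826602921714763.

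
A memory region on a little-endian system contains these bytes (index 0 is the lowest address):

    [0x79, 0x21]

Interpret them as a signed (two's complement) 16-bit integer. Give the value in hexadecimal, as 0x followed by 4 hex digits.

0x2179

Little-endian stores the least-significant byte at the lowest address.
Reassemble most-significant byte first: 21 79 → 0x2179.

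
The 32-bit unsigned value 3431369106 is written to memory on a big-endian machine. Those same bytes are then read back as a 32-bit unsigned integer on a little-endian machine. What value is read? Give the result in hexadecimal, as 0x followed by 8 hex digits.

0x928986CC

3431369106 in 32-bit hexadecimal is 0xCC868992.
Stored big-endian, the bytes at ascending addresses are CC 86 89 92.
Read back as little-endian, the first byte is least significant, giving 0x928986CC.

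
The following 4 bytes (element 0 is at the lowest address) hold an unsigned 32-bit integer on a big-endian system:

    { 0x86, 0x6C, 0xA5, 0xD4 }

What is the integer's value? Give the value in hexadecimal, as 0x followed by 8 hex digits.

0x866CA5D4

Big-endian stores the most-significant byte at the lowest address.
The bytes are already most-significant first: 0x866CA5D4.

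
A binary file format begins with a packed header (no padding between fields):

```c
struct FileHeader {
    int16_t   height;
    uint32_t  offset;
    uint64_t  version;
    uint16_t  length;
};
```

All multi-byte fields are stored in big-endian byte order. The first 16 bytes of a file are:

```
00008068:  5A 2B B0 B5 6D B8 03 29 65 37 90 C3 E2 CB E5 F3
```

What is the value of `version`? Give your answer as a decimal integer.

227824545485284043

`version` follows `height` (2 B), `offset` (4 B), so it starts at offset 2 + 4 = 6 and occupies 8 bytes.
Bytes at offsets 6..13: 03 29 65 37 90 C3 E2 CB.
In big-endian order the high byte comes first in memory.
The bytes are already most-significant first: 0x0329653790C3E2CB.
0x0329653790C3E2CB = 227824545485284043.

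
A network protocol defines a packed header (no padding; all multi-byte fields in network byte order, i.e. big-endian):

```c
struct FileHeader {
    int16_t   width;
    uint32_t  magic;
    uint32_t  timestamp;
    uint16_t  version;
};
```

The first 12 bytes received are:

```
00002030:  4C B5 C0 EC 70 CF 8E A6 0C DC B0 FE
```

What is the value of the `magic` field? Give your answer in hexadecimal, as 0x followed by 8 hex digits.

0xC0EC70CF

`magic` follows `width` (2 bytes), so it starts at byte offset 2 and occupies 4 bytes.
Bytes at offsets 2..5: C0 EC 70 CF.
Big-endian: lowest address holds the most-significant byte.
The bytes are already most-significant first: 0xC0EC70CF.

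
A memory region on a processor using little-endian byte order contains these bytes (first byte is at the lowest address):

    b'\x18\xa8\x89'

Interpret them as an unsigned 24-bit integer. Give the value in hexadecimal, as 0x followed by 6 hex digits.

Little-endian: lowest address holds the least-significant byte.
Reassemble most-significant byte first: 89 A8 18 → 0x89A818.

0x89A818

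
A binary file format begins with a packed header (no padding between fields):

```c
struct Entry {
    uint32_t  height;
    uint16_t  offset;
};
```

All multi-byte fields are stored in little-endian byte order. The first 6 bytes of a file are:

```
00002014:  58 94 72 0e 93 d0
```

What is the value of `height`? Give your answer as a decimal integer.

`height` is the first field, at byte offset 0, occupying 4 bytes.
Bytes at offsets 0..3: 58 94 72 0E.
In little-endian order the low byte comes first in memory.
Reassemble most-significant byte first: 0E 72 94 58 → 0x0E729458.
0x0E729458 = 242390104.

242390104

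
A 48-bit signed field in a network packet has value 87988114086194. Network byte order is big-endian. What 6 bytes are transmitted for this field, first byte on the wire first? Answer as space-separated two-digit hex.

87988114086194 in hexadecimal, padded to 48 bits, is 0x50065448D932.
Split into bytes (most-significant first): 50 06 54 48 D9 32.
Big-endian stores the most-significant byte at the lowest address.
So the memory order matches the most-significant-first order: 50 06 54 48 D9 32.

50 06 54 48 D9 32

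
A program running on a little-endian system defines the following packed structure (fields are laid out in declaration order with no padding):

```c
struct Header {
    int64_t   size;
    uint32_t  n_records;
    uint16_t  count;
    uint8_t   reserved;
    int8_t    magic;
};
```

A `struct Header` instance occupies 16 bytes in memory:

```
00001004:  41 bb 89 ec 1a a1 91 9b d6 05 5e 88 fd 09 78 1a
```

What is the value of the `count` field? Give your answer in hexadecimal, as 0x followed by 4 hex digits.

`count` follows `size` (8 B), `n_records` (4 B), so it starts at offset 8 + 4 = 12 and occupies 2 bytes.
Bytes at offsets 12..13: FD 09.
Little-endian: lowest address holds the least-significant byte.
Reassemble most-significant byte first: 09 FD → 0x09FD.

0x09FD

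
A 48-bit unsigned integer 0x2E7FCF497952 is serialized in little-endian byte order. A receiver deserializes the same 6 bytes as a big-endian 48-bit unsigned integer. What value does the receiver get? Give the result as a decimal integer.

Stored little-endian, the bytes at ascending addresses are 52 79 49 CF 7F 2E.
Read back as big-endian, the last byte is least significant, giving 0x527949CF7F2E.
0x527949CF7F2E = 90680882855726.

90680882855726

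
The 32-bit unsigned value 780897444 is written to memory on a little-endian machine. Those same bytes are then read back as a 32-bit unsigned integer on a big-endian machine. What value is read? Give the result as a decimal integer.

780897444 in 32-bit hexadecimal is 0x2E8B8CA4.
Stored little-endian, the bytes at ascending addresses are A4 8C 8B 2E.
Read back as big-endian, the last byte is least significant, giving 0xA48C8B2E.
0xA48C8B2E = 2760674094.

2760674094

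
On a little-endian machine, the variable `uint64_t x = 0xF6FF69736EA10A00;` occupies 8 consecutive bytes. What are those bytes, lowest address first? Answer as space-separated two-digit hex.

00 0A A1 6E 73 69 FF F6

Split into bytes (most-significant first): F6 FF 69 73 6E A1 0A 00.
Little-endian stores the least-significant byte at the lowest address.
So at ascending addresses the bytes are 00 0A A1 6E 73 69 FF F6.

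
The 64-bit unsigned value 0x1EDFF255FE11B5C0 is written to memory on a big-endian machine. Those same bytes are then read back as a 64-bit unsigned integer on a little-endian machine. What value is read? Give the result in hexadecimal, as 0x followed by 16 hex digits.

Stored big-endian, the bytes at ascending addresses are 1E DF F2 55 FE 11 B5 C0.
Read back as little-endian, the first byte is least significant, giving 0xC0B511FE55F2DF1E.

0xC0B511FE55F2DF1E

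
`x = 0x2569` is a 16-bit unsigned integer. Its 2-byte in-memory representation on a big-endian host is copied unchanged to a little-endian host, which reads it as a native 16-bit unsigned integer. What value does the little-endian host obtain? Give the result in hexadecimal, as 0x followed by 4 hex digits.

Stored big-endian, the bytes at ascending addresses are 25 69.
Read back as little-endian, the first byte is least significant, giving 0x6925.

0x6925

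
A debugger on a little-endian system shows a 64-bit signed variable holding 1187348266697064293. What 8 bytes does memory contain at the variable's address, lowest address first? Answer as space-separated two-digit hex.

1187348266697064293 in hexadecimal, padded to 64 bits, is 0x107A4EF52D277F65.
Split into bytes (most-significant first): 10 7A 4E F5 2D 27 7F 65.
Little-endian stores the least-significant byte at the lowest address.
So at ascending addresses the bytes are 65 7F 27 2D F5 4E 7A 10.

65 7F 27 2D F5 4E 7A 10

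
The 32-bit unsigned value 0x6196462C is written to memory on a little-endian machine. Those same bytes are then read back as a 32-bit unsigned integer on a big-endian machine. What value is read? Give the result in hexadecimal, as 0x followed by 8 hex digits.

0x2C469661

Stored little-endian, the bytes at ascending addresses are 2C 46 96 61.
Read back as big-endian, the last byte is least significant, giving 0x2C469661.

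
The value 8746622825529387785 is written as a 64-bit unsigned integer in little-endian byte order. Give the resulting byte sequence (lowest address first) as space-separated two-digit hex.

09 AB 00 44 1E 3F 62 79

8746622825529387785 in hexadecimal, padded to 64 bits, is 0x79623F1E4400AB09.
Split into bytes (most-significant first): 79 62 3F 1E 44 00 AB 09.
In little-endian order the low byte comes first in memory.
So at ascending addresses the bytes are 09 AB 00 44 1E 3F 62 79.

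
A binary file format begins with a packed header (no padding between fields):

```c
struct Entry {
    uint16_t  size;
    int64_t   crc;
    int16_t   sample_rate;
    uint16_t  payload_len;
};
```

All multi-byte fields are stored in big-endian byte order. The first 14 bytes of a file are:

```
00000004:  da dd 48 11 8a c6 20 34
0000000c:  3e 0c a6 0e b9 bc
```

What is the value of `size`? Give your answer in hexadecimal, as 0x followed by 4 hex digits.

`size` is the first field, at byte offset 0, occupying 2 bytes.
Bytes at offsets 0..1: DA DD.
Big-endian: lowest address holds the most-significant byte.
The bytes are already most-significant first: 0xDADD.

0xDADD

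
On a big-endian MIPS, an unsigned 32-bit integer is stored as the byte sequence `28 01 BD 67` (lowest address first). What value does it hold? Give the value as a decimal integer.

In big-endian order the high byte comes first in memory.
The bytes are already most-significant first: 0x2801BD67.
0x2801BD67 = 671202663.

671202663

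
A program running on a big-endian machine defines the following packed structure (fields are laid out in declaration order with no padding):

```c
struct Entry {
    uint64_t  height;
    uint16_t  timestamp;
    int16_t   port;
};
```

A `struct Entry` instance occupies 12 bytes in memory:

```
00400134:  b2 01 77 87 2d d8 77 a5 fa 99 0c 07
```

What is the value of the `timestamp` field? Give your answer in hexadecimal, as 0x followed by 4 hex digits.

`timestamp` follows `height` (8 bytes), so it starts at byte offset 8 and occupies 2 bytes.
Bytes at offsets 8..9: FA 99.
Big-endian: lowest address holds the most-significant byte.
The bytes are already most-significant first: 0xFA99.

0xFA99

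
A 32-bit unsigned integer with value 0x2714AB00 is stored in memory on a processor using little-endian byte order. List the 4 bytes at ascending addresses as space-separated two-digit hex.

00 AB 14 27

Split into bytes (most-significant first): 27 14 AB 00.
In little-endian order the low byte comes first in memory.
So at ascending addresses the bytes are 00 AB 14 27.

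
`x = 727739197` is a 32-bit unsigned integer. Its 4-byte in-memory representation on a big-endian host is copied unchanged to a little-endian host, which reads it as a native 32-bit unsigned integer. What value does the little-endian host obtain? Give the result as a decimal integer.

1030447147

727739197 in 32-bit hexadecimal is 0x2B606B3D.
Stored big-endian, the bytes at ascending addresses are 2B 60 6B 3D.
Read back as little-endian, the first byte is least significant, giving 0x3D6B602B.
0x3D6B602B = 1030447147.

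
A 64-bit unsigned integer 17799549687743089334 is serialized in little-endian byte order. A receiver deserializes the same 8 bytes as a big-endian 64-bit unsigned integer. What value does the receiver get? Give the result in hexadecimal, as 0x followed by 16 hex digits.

17799549687743089334 in 64-bit hexadecimal is 0xF704B4228BD78AB6.
Stored little-endian, the bytes at ascending addresses are B6 8A D7 8B 22 B4 04 F7.
Read back as big-endian, the last byte is least significant, giving 0xB68AD78B22B404F7.

0xB68AD78B22B404F7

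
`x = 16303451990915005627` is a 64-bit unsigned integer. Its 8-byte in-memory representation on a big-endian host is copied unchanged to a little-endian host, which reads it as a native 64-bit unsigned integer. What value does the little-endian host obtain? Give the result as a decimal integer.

16303451990915005627 in 64-bit hexadecimal is 0xE2417F34D31FBCBB.
Stored big-endian, the bytes at ascending addresses are E2 41 7F 34 D3 1F BC BB.
Read back as little-endian, the first byte is least significant, giving 0xBBBC1FD3347F41E2.
0xBBBC1FD3347F41E2 = 13527722372693443042.

13527722372693443042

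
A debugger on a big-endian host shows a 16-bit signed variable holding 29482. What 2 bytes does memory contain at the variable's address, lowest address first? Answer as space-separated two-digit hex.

73 2A

29482 in hexadecimal, padded to 16 bits, is 0x732A.
Split into bytes (most-significant first): 73 2A.
Big-endian stores the most-significant byte at the lowest address.
So the memory order matches the most-significant-first order: 73 2A.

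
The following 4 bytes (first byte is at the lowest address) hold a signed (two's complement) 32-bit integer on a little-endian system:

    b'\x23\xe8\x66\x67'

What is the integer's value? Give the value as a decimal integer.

1734797347

Little-endian: lowest address holds the least-significant byte.
Reassemble most-significant byte first: 67 66 E8 23 → 0x6766E823.
0x6766E823 = 1734797347.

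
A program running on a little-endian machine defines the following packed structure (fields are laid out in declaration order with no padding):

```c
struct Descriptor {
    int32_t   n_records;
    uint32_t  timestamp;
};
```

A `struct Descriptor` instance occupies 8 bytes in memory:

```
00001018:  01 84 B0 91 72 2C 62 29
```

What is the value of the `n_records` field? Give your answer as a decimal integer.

`n_records` is the first field, at byte offset 0, occupying 4 bytes.
Bytes at offsets 0..3: 01 84 B0 91.
In little-endian order the low byte comes first in memory.
Reassemble most-significant byte first: 91 B0 84 01 → 0x91B08401.
Top bit is set, so as a signed 32-bit value this is 0x91B08401 − 2^32 = -1850702847.

-1850702847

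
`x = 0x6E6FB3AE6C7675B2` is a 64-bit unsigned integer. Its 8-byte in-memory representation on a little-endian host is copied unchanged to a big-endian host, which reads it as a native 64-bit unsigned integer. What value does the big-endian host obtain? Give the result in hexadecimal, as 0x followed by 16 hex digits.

0xB275766CAEB36F6E

Stored little-endian, the bytes at ascending addresses are B2 75 76 6C AE B3 6F 6E.
Read back as big-endian, the last byte is least significant, giving 0xB275766CAEB36F6E.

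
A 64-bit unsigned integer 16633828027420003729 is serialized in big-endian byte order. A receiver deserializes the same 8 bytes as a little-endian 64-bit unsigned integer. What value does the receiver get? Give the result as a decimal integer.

16633828027420003729 in 64-bit hexadecimal is 0xE6D73A760D4E4D91.
Stored big-endian, the bytes at ascending addresses are E6 D7 3A 76 0D 4E 4D 91.
Read back as little-endian, the first byte is least significant, giving 0x914D4E0D763AD7E6.
0x914D4E0D763AD7E6 = 10470110528431380454.

10470110528431380454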